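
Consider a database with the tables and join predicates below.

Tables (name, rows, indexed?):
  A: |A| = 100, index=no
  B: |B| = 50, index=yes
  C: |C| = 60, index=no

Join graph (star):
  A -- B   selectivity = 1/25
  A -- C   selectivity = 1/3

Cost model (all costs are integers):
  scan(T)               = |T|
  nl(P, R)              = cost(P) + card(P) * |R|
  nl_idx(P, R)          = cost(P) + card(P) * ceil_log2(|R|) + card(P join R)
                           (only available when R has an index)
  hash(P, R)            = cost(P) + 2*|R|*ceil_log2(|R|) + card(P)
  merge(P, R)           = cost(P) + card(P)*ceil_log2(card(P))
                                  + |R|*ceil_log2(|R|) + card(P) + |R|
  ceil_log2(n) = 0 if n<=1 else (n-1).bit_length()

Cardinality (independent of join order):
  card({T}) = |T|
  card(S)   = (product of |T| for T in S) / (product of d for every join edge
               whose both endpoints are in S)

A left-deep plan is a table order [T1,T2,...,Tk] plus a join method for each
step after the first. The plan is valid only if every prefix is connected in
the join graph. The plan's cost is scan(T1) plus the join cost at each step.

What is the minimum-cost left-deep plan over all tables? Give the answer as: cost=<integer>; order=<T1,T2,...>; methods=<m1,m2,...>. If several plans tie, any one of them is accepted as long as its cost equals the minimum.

cost=1720; order=A,B,C; methods=hash,hash

Selinger DP (subsets sized 1..n):
  {A}: scan cost=100, card=100
  {B}: scan cost=50, card=50
  {C}: scan cost=60, card=60
  {AB}: card=200; try (B,hash)→800, (B,nl_idx)→900, (A,merge)→1200, (B,merge)→1250, (A,hash)→1500, (A,nl)→5050 …(+1); best=800 via (B,hash)
  {AC}: card=2000; try (C,hash)→920, (A,merge)→1280, (C,merge)→1320, (A,hash)→1520, (A,nl)→6060, (C,nl)→6100; best=920 via (C,hash)
  {ABC}: card=4000; try (C,hash)→1720, (C,merge)→3020, (B,hash)→3520, (C,nl)→12800, (B,nl_idx)→16920, (B,merge)→25270 …(+1); best=1720 via (C,hash)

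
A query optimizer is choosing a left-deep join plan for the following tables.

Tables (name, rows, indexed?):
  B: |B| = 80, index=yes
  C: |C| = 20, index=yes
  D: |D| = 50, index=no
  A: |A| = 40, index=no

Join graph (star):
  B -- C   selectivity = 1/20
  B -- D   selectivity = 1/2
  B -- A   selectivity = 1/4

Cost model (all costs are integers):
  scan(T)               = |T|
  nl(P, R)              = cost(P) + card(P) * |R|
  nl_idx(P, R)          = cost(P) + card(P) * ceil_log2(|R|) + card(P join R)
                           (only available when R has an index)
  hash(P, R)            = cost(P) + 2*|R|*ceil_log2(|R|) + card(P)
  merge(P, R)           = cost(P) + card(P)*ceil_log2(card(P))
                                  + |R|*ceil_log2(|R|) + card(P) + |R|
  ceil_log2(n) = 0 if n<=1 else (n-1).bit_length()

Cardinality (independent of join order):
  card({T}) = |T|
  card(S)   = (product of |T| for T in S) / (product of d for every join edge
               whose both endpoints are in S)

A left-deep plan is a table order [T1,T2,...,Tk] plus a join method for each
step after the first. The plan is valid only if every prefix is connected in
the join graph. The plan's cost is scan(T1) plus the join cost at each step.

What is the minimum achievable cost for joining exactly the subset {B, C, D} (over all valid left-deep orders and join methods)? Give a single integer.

Selinger DP over subsets of {B,C,D}:
  {B}: scan cost=80, card=80
  {C}: scan cost=20, card=20
  {D}: scan cost=50, card=50
  {BC}: card=80; try (B,nl_idx)→240, (C,hash)→360, (C,nl_idx)→560, (B,merge)→780, (C,merge)→840, (B,hash)→1160 …(+2); best=240 via (B,nl_idx)
  {BD}: card=2000; try (D,hash)→760, (B,merge)→1040, (D,merge)→1070, (B,hash)→1220, (B,nl_idx)→2400, (B,nl)→4050 …(+1); best=760 via (D,hash)
  {BCD}: card=2000; try (D,hash)→920, (D,merge)→1230, (C,hash)→2960, (D,nl)→4240, (C,nl_idx)→12760, (C,merge)→24880 …(+1); best=920 via (D,hash)

920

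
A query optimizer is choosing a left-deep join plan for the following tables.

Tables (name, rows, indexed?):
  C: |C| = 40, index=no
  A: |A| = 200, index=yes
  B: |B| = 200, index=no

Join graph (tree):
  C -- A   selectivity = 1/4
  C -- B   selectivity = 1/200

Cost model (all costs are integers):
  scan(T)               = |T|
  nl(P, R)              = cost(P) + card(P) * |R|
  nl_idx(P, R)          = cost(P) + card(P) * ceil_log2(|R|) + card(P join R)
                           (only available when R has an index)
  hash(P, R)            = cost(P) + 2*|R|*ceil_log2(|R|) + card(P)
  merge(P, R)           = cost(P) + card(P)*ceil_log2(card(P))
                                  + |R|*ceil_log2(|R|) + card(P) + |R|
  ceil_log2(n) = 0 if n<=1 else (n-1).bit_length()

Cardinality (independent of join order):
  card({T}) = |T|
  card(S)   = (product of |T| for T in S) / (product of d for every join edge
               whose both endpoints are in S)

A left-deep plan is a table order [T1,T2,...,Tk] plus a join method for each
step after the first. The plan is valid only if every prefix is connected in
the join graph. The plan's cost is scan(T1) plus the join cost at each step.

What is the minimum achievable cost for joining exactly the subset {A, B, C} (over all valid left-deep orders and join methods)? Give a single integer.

Selinger DP over subsets of {A,B,C}:
  {C}: scan cost=40, card=40
  {A}: scan cost=200, card=200
  {B}: scan cost=200, card=200
  {AC}: card=2000; try (C,hash)→880, (A,merge)→2120, (C,merge)→2280, (A,nl_idx)→2360, (A,hash)→3280, (A,nl)→8040 …(+1); best=880 via (C,hash)
  {BC}: card=40; try (C,hash)→880, (B,merge)→2120, (C,merge)→2280, (B,hash)→3280, (B,nl)→8040, (C,nl)→8200; best=880 via (C,hash)
  {ABC}: card=2000; try (A,merge)→2960, (A,nl_idx)→3200, (A,hash)→4120, (B,hash)→6080, (A,nl)→8880, (B,merge)→26680 …(+1); best=2960 via (A,merge)

2960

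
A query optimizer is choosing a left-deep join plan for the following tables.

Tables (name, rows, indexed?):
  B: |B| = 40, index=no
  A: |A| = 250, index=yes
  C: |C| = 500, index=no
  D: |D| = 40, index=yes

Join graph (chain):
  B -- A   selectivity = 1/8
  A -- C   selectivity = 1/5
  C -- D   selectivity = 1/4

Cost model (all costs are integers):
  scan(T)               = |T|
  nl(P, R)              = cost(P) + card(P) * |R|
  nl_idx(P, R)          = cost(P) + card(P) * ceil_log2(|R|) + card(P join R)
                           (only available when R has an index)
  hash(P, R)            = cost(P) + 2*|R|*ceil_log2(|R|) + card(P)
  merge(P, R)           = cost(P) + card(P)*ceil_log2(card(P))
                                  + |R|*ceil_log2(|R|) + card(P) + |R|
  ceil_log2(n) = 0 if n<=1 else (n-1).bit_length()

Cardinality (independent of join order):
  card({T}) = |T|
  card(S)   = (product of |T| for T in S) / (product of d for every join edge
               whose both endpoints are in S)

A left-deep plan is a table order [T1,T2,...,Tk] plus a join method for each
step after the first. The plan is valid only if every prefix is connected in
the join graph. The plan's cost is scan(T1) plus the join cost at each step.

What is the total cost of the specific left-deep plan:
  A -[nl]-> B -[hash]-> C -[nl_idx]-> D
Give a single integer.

2020500

step 1: scan A: cost=250, card=250
step 2: join B via nl
    card(P join B) = 250*40/(8) = 1250
    cost = 250 + 250*40 = 10250
step 3: join C via hash
    card(P join C) = 1250*500/(5) = 125000
    cost = 10250 + 2*500*9 + 1250 = 20500
step 4: join D via nl_idx
    card(P join D) = 125000*40/(4) = 1250000
    cost = 20500 + 125000*6 + 1250000 = 2020500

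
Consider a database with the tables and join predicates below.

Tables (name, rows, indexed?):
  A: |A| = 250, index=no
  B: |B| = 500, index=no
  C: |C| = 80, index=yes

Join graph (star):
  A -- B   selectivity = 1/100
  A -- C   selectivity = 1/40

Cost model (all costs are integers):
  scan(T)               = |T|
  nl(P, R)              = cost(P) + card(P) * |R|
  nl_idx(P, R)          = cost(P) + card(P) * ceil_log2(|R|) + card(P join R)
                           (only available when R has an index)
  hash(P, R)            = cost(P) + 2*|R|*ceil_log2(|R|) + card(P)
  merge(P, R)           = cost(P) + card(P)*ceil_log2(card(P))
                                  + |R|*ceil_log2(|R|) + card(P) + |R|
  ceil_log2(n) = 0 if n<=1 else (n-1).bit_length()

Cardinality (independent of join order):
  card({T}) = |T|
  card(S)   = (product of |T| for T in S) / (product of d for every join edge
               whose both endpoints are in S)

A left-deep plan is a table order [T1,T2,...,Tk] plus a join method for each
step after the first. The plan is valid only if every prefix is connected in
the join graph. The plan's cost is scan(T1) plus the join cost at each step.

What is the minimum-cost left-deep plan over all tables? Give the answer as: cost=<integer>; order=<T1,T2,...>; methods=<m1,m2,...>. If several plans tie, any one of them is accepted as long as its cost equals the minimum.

cost=7370; order=B,A,C; methods=hash,hash

Selinger DP (subsets sized 1..n):
  {A}: scan cost=250, card=250
  {B}: scan cost=500, card=500
  {C}: scan cost=80, card=80
  {AB}: card=1250; try (A,hash)→5000, (B,merge)→7500, (A,merge)→7750, (B,hash)→9500, (B,nl)→125250, (A,nl)→125500; best=5000 via (A,hash)
  {AC}: card=500; try (C,hash)→1620, (C,nl_idx)→2500, (A,merge)→2970, (C,merge)→3140, (A,hash)→4160, (A,nl)→20080 …(+1); best=1620 via (C,hash)
  {ABC}: card=2500; try (C,hash)→7370, (B,hash)→11120, (B,merge)→11620, (C,nl_idx)→16250, (C,merge)→20640, (C,nl)→105000 …(+1); best=7370 via (C,hash)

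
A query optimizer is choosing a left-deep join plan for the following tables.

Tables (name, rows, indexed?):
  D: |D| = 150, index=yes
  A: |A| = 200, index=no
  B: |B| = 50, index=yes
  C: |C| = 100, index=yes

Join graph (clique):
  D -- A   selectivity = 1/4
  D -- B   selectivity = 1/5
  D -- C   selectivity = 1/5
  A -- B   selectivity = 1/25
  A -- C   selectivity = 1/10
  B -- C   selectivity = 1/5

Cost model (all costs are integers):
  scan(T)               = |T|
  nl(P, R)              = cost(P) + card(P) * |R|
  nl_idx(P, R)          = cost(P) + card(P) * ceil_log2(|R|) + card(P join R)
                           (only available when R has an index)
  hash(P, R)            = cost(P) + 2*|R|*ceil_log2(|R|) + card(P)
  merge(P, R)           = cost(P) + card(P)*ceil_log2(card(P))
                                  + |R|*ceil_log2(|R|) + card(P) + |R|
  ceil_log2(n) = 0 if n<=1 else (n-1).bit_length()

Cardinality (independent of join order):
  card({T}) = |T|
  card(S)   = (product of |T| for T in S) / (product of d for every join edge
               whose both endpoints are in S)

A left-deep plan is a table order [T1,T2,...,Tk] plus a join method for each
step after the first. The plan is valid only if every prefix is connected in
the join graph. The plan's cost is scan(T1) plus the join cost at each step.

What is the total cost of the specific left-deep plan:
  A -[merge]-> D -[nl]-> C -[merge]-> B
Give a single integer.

978700

step 1: scan A: cost=200, card=200
step 2: join D via merge
    card(P join D) = 200*150/(4) = 7500
    cost = 200 + 200*8 + 150*8 + 200 + 150 = 3350
step 3: join C via nl
    card(P join C) = 7500*100/(5*10) = 15000
    cost = 3350 + 7500*100 = 753350
step 4: join B via merge
    card(P join B) = 15000*50/(5*25*5) = 1200
    cost = 753350 + 15000*14 + 50*6 + 15000 + 50 = 978700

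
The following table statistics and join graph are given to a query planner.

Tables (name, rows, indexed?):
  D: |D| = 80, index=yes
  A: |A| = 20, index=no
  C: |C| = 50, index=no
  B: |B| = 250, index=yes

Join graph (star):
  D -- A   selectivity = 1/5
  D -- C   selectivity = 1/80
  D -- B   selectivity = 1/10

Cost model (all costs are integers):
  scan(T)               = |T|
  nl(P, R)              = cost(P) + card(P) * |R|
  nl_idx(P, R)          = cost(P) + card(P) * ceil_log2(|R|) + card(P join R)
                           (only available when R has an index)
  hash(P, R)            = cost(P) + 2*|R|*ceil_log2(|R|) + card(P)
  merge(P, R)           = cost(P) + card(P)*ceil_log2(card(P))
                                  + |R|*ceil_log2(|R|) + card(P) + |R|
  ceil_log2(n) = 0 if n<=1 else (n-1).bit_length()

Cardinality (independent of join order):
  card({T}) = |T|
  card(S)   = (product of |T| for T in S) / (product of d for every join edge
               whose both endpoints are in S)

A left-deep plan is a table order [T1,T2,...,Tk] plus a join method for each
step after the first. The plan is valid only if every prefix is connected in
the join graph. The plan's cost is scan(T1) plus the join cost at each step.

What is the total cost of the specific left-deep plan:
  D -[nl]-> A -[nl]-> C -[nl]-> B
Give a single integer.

67680

step 1: scan D: cost=80, card=80
step 2: join A via nl
    card(P join A) = 80*20/(5) = 320
    cost = 80 + 80*20 = 1680
step 3: join C via nl
    card(P join C) = 320*50/(80) = 200
    cost = 1680 + 320*50 = 17680
step 4: join B via nl
    card(P join B) = 200*250/(10) = 5000
    cost = 17680 + 200*250 = 67680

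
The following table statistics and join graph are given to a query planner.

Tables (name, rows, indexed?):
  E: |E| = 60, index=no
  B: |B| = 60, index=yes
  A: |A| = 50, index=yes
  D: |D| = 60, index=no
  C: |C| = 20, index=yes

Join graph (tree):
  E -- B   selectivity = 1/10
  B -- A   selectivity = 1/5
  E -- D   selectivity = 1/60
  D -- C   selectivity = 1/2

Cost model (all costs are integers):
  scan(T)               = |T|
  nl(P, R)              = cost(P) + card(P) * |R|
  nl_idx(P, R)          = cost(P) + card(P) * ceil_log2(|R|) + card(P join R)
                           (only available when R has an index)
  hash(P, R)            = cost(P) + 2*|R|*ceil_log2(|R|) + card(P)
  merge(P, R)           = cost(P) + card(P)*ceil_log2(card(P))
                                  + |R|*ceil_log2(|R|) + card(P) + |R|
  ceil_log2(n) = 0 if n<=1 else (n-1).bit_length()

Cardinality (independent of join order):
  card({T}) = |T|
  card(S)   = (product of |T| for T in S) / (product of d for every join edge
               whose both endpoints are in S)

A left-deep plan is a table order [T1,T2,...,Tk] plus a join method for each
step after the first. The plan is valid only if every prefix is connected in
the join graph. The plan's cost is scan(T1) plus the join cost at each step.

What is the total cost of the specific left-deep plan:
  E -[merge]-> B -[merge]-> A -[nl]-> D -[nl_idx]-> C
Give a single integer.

274850

step 1: scan E: cost=60, card=60
step 2: join B via merge
    card(P join B) = 60*60/(10) = 360
    cost = 60 + 60*6 + 60*6 + 60 + 60 = 900
step 3: join A via merge
    card(P join A) = 360*50/(5) = 3600
    cost = 900 + 360*9 + 50*6 + 360 + 50 = 4850
step 4: join D via nl
    card(P join D) = 3600*60/(60) = 3600
    cost = 4850 + 3600*60 = 220850
step 5: join C via nl_idx
    card(P join C) = 3600*20/(2) = 36000
    cost = 220850 + 3600*5 + 36000 = 274850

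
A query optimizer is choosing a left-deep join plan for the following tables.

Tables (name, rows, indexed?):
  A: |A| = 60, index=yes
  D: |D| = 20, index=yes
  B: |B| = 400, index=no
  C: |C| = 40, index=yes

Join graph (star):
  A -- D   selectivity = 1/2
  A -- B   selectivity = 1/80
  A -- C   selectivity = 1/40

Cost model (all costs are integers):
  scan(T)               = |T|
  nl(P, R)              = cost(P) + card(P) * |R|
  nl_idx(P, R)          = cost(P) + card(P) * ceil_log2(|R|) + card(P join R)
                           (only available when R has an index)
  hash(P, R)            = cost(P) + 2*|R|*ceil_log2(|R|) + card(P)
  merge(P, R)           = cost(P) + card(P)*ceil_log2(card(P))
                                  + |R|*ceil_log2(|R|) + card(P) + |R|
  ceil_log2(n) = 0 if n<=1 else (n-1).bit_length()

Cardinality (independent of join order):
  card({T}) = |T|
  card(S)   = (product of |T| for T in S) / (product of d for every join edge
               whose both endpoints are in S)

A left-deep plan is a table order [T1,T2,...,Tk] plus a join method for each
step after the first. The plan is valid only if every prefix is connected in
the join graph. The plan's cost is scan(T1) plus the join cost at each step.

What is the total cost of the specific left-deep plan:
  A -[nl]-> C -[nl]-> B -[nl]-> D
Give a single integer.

32460

step 1: scan A: cost=60, card=60
step 2: join C via nl
    card(P join C) = 60*40/(40) = 60
    cost = 60 + 60*40 = 2460
step 3: join B via nl
    card(P join B) = 60*400/(80) = 300
    cost = 2460 + 60*400 = 26460
step 4: join D via nl
    card(P join D) = 300*20/(2) = 3000
    cost = 26460 + 300*20 = 32460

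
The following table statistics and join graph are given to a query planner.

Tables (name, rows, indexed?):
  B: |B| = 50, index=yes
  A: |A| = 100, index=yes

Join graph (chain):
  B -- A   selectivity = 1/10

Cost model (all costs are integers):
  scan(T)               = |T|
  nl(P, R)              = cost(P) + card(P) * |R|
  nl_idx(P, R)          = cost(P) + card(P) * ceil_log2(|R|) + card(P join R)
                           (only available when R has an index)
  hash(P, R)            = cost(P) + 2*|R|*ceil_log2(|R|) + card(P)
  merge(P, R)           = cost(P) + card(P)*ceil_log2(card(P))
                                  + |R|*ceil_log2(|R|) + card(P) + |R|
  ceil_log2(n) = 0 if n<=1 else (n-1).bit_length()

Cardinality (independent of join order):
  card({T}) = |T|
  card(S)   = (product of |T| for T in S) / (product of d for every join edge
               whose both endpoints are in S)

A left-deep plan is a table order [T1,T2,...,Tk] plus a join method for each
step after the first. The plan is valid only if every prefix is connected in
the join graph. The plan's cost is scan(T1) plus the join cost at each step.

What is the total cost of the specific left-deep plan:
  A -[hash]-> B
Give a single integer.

800

step 1: scan A: cost=100, card=100
step 2: join B via hash
    card(P join B) = 100*50/(10) = 500
    cost = 100 + 2*50*6 + 100 = 800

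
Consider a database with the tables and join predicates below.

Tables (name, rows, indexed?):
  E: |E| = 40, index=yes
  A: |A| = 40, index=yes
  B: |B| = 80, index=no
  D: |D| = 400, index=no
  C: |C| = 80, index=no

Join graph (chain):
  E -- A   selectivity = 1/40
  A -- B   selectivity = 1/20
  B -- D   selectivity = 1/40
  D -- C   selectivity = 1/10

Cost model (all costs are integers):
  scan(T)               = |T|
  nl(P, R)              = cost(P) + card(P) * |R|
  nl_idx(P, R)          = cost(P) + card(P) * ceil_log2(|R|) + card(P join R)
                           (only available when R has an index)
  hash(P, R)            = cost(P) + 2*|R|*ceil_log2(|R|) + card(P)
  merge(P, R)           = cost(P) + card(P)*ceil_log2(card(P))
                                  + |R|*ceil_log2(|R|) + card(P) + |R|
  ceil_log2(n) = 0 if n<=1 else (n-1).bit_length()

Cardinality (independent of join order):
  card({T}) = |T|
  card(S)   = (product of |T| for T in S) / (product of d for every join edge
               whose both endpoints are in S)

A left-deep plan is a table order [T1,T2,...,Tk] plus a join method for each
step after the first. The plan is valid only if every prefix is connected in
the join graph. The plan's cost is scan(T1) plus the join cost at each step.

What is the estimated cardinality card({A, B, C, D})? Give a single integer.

12800

Tables in S: A(40), B(80), C(80), D(400)
Edges inside S: A-B(d=20), B-D(d=40), D-C(d=10)
numerator = 40 * 80 * 80 * 400 = 102400000
denominator = 20 * 40 * 10 = 8000
card(S) = 102400000 / 8000 = 12800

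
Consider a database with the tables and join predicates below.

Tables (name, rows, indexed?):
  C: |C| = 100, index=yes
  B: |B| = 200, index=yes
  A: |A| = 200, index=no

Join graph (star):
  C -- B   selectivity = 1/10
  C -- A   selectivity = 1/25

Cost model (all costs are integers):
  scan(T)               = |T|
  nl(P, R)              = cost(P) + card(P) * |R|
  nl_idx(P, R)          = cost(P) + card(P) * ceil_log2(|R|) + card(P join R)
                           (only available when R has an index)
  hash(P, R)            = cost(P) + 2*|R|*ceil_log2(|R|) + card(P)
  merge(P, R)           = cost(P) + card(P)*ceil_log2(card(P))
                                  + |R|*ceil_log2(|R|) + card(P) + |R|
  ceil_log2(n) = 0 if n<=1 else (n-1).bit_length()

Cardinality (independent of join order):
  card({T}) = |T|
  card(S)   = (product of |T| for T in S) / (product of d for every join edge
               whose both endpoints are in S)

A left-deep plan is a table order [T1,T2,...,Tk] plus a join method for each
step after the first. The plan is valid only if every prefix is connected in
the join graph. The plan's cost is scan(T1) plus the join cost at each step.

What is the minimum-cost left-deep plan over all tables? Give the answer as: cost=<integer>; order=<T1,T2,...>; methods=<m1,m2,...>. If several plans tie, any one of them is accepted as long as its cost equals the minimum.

Selinger DP (subsets sized 1..n):
  {C}: scan cost=100, card=100
  {B}: scan cost=200, card=200
  {A}: scan cost=200, card=200
  {BC}: card=2000; try (C,hash)→1800, (B,merge)→2700, (C,merge)→2800, (B,nl_idx)→2900, (B,hash)→3400, (C,nl_idx)→3600 …(+2); best=1800 via (C,hash)
  {AC}: card=800; try (C,hash)→1800, (C,nl_idx)→2400, (A,merge)→2700, (C,merge)→2800, (A,hash)→3400, (A,nl)→20100 …(+1); best=1800 via (C,hash)
  {ABC}: card=16000; try (B,hash)→5800, (A,hash)→7000, (B,merge)→12400, (B,nl_idx)→24200, (A,merge)→27600, (B,nl)→161800 …(+1); best=5800 via (B,hash)

cost=5800; order=A,C,B; methods=hash,hash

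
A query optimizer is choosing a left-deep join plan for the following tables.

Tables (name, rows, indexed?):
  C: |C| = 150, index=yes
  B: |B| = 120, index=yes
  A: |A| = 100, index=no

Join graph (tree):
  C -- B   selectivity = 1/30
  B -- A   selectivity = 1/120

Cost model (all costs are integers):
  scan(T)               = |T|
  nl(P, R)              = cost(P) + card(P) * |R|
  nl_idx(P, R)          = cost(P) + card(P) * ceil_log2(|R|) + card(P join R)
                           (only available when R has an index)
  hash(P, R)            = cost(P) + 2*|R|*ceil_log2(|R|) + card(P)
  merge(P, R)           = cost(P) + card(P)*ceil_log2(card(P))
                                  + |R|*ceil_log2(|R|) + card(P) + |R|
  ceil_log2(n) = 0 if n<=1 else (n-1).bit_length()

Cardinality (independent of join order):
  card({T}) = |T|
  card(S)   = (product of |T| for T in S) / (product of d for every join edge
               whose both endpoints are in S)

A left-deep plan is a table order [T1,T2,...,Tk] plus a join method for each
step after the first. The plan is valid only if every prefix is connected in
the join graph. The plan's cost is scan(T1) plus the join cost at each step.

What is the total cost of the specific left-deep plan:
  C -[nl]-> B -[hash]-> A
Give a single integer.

step 1: scan C: cost=150, card=150
step 2: join B via nl
    card(P join B) = 150*120/(30) = 600
    cost = 150 + 150*120 = 18150
step 3: join A via hash
    card(P join A) = 600*100/(120) = 500
    cost = 18150 + 2*100*7 + 600 = 20150

20150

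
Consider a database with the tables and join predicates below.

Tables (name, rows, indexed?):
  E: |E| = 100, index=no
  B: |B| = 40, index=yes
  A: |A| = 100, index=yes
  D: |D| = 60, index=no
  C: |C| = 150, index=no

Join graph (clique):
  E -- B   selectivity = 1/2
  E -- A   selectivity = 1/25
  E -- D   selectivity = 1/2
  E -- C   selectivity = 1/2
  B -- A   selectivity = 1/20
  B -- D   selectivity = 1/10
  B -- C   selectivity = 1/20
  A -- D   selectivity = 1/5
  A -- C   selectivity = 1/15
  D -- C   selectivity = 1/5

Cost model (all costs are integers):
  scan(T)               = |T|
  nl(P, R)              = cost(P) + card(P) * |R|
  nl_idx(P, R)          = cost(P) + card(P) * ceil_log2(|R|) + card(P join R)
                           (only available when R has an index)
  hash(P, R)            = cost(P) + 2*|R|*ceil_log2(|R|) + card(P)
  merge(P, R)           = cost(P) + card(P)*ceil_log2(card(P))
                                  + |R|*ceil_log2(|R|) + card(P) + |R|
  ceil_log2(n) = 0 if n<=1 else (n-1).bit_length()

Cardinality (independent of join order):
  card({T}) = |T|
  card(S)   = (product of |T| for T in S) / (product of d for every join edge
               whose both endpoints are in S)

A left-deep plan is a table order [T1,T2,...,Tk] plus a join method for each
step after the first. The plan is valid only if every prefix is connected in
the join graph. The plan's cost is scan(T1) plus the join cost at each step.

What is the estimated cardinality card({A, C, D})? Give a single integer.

2400

Tables in S: A(100), C(150), D(60)
Edges inside S: A-D(d=5), A-C(d=15), D-C(d=5)
numerator = 100 * 150 * 60 = 900000
denominator = 5 * 15 * 5 = 375
card(S) = 900000 / 375 = 2400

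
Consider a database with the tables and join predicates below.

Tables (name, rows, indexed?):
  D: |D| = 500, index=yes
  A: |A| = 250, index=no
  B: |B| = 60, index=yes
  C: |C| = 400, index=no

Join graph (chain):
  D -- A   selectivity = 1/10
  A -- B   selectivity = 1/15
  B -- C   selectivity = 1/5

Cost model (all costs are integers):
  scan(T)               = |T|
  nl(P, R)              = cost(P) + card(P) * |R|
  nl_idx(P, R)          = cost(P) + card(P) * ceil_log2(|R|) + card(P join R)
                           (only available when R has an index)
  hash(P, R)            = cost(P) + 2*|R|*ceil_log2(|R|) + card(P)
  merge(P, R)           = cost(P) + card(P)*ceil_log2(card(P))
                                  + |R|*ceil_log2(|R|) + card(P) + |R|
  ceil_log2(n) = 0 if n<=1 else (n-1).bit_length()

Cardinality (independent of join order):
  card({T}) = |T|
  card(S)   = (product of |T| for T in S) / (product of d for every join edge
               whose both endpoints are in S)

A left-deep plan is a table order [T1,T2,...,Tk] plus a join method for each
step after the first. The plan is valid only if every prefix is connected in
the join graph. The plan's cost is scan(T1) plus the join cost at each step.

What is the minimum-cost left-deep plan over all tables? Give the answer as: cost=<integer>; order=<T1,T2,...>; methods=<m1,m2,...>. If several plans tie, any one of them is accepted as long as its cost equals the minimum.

Selinger DP (subsets sized 1..n):
  {D}: scan cost=500, card=500
  {A}: scan cost=250, card=250
  {B}: scan cost=60, card=60
  {C}: scan cost=400, card=400
  {AD}: card=12500; try (A,hash)→5000, (D,merge)→7500, (A,merge)→7750, (D,hash)→9500, (D,nl_idx)→15000, (D,nl)→125250 …(+1); best=5000 via (A,hash)
  {AB}: card=1000; try (B,hash)→1220, (A,merge)→2730, (B,nl_idx)→2750, (B,merge)→2920, (A,hash)→4120, (A,nl)→15060 …(+1); best=1220 via (B,hash)
  {BC}: card=4800; try (B,hash)→1520, (C,merge)→4480, (B,merge)→4820, (C,hash)→7320, (B,nl_idx)→7600, (C,nl)→24060 …(+1); best=1520 via (B,hash)
  {ABD}: card=50000; try (D,hash)→11220, (D,merge)→17220, (B,hash)→18220, (D,nl_idx)→60220, (B,nl_idx)→130000, (B,merge)→192920 …(+2); best=11220 via (D,hash)
  {ABC}: card=80000; try (C,hash)→9420, (A,hash)→10320, (C,merge)→16220, (A,merge)→70970, (C,nl)→401220, (A,nl)→1201520; best=9420 via (C,hash)
  {ABCD}: card=4000000; try (C,hash)→68420, (D,hash)→98420, (C,merge)→865220, (D,merge)→1454420, (D,nl_idx)→4729420, (C,nl)→20011220 …(+1); best=68420 via (C,hash)

cost=68420; order=A,B,D,C; methods=hash,hash,hash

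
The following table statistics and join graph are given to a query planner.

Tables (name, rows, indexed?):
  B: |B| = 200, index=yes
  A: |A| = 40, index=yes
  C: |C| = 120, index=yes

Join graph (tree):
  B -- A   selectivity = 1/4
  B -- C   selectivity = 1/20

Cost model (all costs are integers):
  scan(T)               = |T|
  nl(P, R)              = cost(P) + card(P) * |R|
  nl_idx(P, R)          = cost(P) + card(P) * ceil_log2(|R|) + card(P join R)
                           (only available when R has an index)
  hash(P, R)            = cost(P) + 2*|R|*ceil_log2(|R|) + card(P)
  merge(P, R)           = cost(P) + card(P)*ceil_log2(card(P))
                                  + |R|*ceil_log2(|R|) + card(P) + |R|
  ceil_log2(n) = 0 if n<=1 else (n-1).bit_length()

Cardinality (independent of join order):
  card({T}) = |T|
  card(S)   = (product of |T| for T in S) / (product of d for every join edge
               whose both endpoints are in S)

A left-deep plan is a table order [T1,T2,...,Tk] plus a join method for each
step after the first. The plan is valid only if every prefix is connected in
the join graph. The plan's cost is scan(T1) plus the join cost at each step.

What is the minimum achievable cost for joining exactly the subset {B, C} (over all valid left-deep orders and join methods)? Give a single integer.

2080

Selinger DP over subsets of {B,C}:
  {B}: scan cost=200, card=200
  {C}: scan cost=120, card=120
  {BC}: card=1200; try (C,hash)→2080, (B,nl_idx)→2280, (C,nl_idx)→2800, (B,merge)→2880, (C,merge)→2960, (B,hash)→3440 …(+2); best=2080 via (C,hash)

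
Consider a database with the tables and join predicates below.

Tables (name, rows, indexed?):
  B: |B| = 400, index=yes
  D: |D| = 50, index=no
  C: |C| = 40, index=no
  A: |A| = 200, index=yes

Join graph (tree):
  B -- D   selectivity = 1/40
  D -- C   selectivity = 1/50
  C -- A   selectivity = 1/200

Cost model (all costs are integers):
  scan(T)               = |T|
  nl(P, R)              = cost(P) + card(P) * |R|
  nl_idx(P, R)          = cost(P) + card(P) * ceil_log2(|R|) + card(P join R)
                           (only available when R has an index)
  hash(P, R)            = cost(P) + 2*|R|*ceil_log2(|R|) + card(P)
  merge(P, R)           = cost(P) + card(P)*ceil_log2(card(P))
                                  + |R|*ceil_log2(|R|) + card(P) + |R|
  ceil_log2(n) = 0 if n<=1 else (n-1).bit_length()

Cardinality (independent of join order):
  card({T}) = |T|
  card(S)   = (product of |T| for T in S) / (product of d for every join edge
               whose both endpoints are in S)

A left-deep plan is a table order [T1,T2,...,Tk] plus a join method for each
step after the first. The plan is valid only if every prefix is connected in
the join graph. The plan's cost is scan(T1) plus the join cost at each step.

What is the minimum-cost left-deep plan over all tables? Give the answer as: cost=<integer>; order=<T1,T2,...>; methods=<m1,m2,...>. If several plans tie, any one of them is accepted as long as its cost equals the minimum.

Selinger DP (subsets sized 1..n):
  {B}: scan cost=400, card=400
  {D}: scan cost=50, card=50
  {C}: scan cost=40, card=40
  {A}: scan cost=200, card=200
  {BD}: card=500; try (B,nl_idx)→1000, (D,hash)→1400, (B,merge)→4400, (D,merge)→4750, (B,hash)→7300, (B,nl)→20050 …(+1); best=1000 via (B,nl_idx)
  {CD}: card=40; try (C,hash)→580, (D,merge)→670, (D,hash)→680, (C,merge)→680, (D,nl)→2040, (C,nl)→2050; best=580 via (C,hash)
  {AC}: card=40; try (A,nl_idx)→400, (C,hash)→880, (A,merge)→2120, (C,merge)→2280, (A,hash)→3280, (A,nl)→8040 …(+1); best=400 via (A,nl_idx)
  {BCD}: card=400; try (B,nl_idx)→1340, (C,hash)→1980, (B,merge)→4860, (C,merge)→6280, (B,hash)→7820, (B,nl)→16580 …(+1); best=1340 via (B,nl_idx)
  {ACD}: card=40; try (A,nl_idx)→940, (D,merge)→1030, (D,hash)→1040, (D,nl)→2400, (A,merge)→2660, (A,hash)→3820 …(+1); best=940 via (A,nl_idx)
  {ABCD}: card=400; try (B,nl_idx)→1700, (A,hash)→4940, (A,nl_idx)→4940, (B,merge)→5220, (A,merge)→7140, (B,hash)→8180 …(+2); best=1700 via (B,nl_idx)

cost=1700; order=D,C,A,B; methods=hash,nl_idx,nl_idx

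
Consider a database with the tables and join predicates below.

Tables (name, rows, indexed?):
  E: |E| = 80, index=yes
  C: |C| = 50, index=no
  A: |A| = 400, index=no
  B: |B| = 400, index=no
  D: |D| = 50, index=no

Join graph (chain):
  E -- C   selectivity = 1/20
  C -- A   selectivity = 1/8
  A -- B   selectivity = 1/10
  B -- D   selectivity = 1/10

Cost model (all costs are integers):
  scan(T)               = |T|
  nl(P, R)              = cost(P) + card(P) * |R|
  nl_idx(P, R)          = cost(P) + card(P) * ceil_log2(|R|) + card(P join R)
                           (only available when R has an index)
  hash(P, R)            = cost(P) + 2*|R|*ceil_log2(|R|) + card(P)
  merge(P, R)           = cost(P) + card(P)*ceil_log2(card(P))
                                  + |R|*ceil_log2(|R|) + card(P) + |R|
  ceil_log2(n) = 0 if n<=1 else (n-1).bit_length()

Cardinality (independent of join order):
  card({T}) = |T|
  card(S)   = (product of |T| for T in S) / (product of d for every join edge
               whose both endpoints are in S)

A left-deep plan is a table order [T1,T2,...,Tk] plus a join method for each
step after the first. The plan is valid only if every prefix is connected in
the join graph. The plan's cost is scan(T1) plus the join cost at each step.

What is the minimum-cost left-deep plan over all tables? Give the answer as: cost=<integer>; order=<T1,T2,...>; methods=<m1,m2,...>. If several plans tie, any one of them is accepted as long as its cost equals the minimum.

cost=422820; order=A,C,E,B,D; methods=hash,hash,hash,hash

Selinger DP (subsets sized 1..n):
  {E}: scan cost=80, card=80
  {C}: scan cost=50, card=50
  {A}: scan cost=400, card=400
  {B}: scan cost=400, card=400
  {D}: scan cost=50, card=50
  {CE}: card=200; try (E,nl_idx)→600, (C,hash)→760, (E,merge)→1040, (C,merge)→1070, (E,hash)→1220, (E,nl)→4050 …(+1); best=600 via (E,nl_idx)
  {AC}: card=2500; try (C,hash)→1400, (A,merge)→4400, (C,merge)→4750, (A,hash)→7300, (A,nl)→20050, (C,nl)→20400; best=1400 via (C,hash)
  {AB}: card=16000; try (B,hash)→8000, (A,hash)→8000, (B,merge)→8400, (A,merge)→8400, (B,nl)→160400, (A,nl)→160400; best=8000 via (B,hash)
  {BD}: card=2000; try (D,hash)→1400, (B,merge)→4400, (D,merge)→4750, (B,hash)→7300, (B,nl)→20050, (D,nl)→20400; best=1400 via (D,hash)
  {ACE}: card=10000; try (E,hash)→5020, (A,merge)→6400, (A,hash)→8000, (E,nl_idx)→28900, (E,merge)→34540, (A,nl)→80600 …(+1); best=5020 via (E,hash)
  {ABC}: card=100000; try (B,hash)→11100, (C,hash)→24600, (B,merge)→37900, (C,merge)→248350, (C,nl)→808000, (B,nl)→1001400; best=11100 via (B,hash)
  {ABD}: card=80000; try (A,hash)→10600, (D,hash)→24600, (A,merge)→29400, (D,merge)→248350, (A,nl)→801400, (D,nl)→808000; best=10600 via (A,hash)
  {ABCE}: card=400000; try (B,hash)→22220, (E,hash)→112220, (B,merge)→159020, (E,nl_idx)→1111100, (E,merge)→1811740, (B,nl)→4005020 …(+1); best=22220 via (B,hash)
  {ABCD}: card=500000; try (C,hash)→91200, (D,hash)→111700, (C,merge)→1450950, (D,merge)→1811450, (C,nl)→4010600, (D,nl)→5011100; best=91200 via (C,hash)
  {ABCDE}: card=2000000; try (D,hash)→422820, (E,hash)→592320, (E,nl_idx)→5591200, (D,merge)→8022570, (E,merge)→10091840, (D,nl)→20022220 …(+1); best=422820 via (D,hash)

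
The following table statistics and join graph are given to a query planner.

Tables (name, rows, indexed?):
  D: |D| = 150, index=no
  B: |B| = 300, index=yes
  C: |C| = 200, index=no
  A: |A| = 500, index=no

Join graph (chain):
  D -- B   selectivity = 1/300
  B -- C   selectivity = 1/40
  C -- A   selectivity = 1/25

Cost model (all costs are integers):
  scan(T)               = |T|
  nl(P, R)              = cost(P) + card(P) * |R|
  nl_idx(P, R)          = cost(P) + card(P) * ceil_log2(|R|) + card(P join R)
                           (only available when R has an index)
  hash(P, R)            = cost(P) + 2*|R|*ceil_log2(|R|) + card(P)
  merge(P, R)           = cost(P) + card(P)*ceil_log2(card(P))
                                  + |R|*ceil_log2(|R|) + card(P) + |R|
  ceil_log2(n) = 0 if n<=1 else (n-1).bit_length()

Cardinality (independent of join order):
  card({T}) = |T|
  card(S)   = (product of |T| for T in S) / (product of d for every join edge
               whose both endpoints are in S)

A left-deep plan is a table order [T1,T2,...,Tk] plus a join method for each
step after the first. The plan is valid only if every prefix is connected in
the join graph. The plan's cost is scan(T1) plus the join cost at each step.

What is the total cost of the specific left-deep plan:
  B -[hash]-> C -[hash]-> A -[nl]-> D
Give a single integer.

step 1: scan B: cost=300, card=300
step 2: join C via hash
    card(P join C) = 300*200/(40) = 1500
    cost = 300 + 2*200*8 + 300 = 3800
step 3: join A via hash
    card(P join A) = 1500*500/(25) = 30000
    cost = 3800 + 2*500*9 + 1500 = 14300
step 4: join D via nl
    card(P join D) = 30000*150/(300) = 15000
    cost = 14300 + 30000*150 = 4514300

4514300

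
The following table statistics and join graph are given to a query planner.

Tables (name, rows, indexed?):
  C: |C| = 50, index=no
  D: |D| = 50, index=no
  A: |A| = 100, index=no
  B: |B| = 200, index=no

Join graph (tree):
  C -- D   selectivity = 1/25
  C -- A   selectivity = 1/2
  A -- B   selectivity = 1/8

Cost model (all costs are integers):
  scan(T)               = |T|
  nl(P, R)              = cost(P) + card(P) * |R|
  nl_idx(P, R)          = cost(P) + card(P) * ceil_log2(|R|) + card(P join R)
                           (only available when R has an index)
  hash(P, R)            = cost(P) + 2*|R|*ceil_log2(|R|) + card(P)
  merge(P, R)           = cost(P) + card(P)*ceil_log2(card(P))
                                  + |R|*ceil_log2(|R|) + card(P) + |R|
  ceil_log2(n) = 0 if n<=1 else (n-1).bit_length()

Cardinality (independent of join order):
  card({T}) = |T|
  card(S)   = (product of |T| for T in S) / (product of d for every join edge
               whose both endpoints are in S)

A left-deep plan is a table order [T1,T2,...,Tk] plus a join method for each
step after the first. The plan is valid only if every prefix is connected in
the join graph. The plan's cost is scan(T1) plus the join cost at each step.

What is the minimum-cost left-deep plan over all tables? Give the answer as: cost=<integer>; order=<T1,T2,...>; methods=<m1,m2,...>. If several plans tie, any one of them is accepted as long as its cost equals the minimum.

cost=10400; order=C,D,A,B; methods=hash,hash,hash

Selinger DP (subsets sized 1..n):
  {C}: scan cost=50, card=50
  {D}: scan cost=50, card=50
  {A}: scan cost=100, card=100
  {B}: scan cost=200, card=200
  {CD}: card=100; try (D,hash)→700, (C,hash)→700, (D,merge)→750, (C,merge)→750, (D,nl)→2550, (C,nl)→2550; best=700 via (D,hash)
  {AC}: card=2500; try (C,hash)→800, (A,merge)→1200, (C,merge)→1250, (A,hash)→1500, (A,nl)→5050, (C,nl)→5100; best=800 via (C,hash)
  {AB}: card=2500; try (A,hash)→1800, (B,merge)→2700, (A,merge)→2800, (B,hash)→3400, (B,nl)→20100, (A,nl)→20200; best=1800 via (A,hash)
  {ACD}: card=5000; try (A,hash)→2200, (A,merge)→2300, (D,hash)→3900, (A,nl)→10700, (D,merge)→33650, (D,nl)→125800; best=2200 via (A,hash)
  {ABC}: card=62500; try (C,hash)→4900, (B,hash)→6500, (C,merge)→34650, (B,merge)→35100, (C,nl)→126800, (B,nl)→500800; best=4900 via (C,hash)
  {ABCD}: card=125000; try (B,hash)→10400, (D,hash)→68000, (B,merge)→74000, (B,nl)→1002200, (D,merge)→1067750, (D,nl)→3129900; best=10400 via (B,hash)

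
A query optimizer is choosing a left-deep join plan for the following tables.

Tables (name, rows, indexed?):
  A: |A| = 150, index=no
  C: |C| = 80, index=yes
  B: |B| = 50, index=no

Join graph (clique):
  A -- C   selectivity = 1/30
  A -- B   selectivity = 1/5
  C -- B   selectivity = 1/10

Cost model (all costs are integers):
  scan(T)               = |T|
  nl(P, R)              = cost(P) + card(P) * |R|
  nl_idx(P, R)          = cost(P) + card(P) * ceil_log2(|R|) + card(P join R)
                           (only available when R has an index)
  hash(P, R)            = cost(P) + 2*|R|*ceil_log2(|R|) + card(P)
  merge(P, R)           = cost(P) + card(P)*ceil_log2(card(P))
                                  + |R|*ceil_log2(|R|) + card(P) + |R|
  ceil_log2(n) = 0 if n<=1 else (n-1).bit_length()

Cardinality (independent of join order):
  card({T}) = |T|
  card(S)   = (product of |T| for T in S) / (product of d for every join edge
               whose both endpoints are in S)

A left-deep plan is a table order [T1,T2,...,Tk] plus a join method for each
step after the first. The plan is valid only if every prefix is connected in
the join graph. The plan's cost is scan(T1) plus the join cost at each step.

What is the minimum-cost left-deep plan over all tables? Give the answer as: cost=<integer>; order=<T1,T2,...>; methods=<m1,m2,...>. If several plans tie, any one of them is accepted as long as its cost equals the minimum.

cost=2420; order=A,C,B; methods=hash,hash

Selinger DP (subsets sized 1..n):
  {A}: scan cost=150, card=150
  {C}: scan cost=80, card=80
  {B}: scan cost=50, card=50
  {AC}: card=400; try (C,hash)→1420, (C,nl_idx)→1600, (A,merge)→2070, (C,merge)→2140, (A,hash)→2560, (A,nl)→12080 …(+1); best=1420 via (C,hash)
  {AB}: card=1500; try (B,hash)→900, (A,merge)→1750, (B,merge)→1850, (A,hash)→2500, (A,nl)→7550, (B,nl)→7650; best=900 via (B,hash)
  {BC}: card=400; try (B,hash)→760, (C,nl_idx)→800, (C,merge)→1040, (B,merge)→1070, (C,hash)→1220, (C,nl)→4050 …(+1); best=760 via (B,hash)
  {ABC}: card=400; try (B,hash)→2420, (C,hash)→3520, (A,hash)→3560, (B,merge)→5770, (A,merge)→6110, (C,nl_idx)→11800 …(+4); best=2420 via (B,hash)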